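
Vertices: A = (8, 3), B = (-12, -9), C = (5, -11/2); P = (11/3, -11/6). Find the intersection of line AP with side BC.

(-2/3, -20/3)

Barycentric coordinates of P with respect to ABC: (1/2, 1/6, 1/3).
On side BC the A-coordinate is zero; dropping P's A-weight 1/2 and renormalizing the remaining 1/6 : 1/3 gives weights 1/3, 2/3 on B, C.
Q = (1/3)·(-12, -9) + (2/3)·(5, -11/2) = (-2/3, -20/3).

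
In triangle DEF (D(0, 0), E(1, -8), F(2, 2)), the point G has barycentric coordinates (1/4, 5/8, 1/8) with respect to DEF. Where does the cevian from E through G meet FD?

(2/3, 2/3)

Line EG meets FD where the E-coordinate vanishes; zeroing G's E-weight and renormalizing leaves F, D-weights 1/8 : 1/4 → (1/3, 2/3).
So H = (1/3)·F + (2/3)·D = (2/3, 2/3).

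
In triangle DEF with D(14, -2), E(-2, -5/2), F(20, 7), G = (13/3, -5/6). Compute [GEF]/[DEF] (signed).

[DEF] = ½·(14·(-5/2−7) + (-2)·(7−(-2)) + 20·(-2−(-5/2))) = ½·(-133 − 18 + 10) = -141/2.
[GEF] = ½·((13/3)·(-5/2−7) + (-2)·(7−(-5/6)) + 20·(-5/6−(-5/2))) = ½·(-247/6 − 47/3 + 100/3) = -47/4, so the ratio is (-47/4)/(-141/2) = 1/6.

1/6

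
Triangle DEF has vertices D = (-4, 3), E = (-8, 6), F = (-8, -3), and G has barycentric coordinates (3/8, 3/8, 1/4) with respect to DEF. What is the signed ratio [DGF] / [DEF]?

The signed ratio [DGF]/[DEF] equals the barycentric coordinate of G at vertex E, which is 3/8.

3/8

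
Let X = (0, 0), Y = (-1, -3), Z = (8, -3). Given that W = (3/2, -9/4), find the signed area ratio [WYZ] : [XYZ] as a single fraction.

1/4

[XYZ] = ½·(0·(-3−(-3)) + (-1)·(-3−0) + 8·(0−(-3))) = ½·(0 + 3 + 24) = 27/2.
[WYZ] = ½·((3/2)·(-3−(-3)) + (-1)·(-3−(-9/4)) + 8·(-9/4−(-3))) = ½·(0 + 3/4 + 6) = 27/8, so the ratio is (27/8)/(27/2) = 1/4.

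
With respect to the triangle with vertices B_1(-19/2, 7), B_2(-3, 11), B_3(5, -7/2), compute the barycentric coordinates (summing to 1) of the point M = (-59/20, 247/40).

(3/10, 9/20, 1/4)

Signed area of the reference triangle: [B_1B_2B_3] = ½·((-19/2)·(11−(-7/2)) + (-3)·(-7/2−7) + 5·(7−11)) = ½·(-551/4 + 63/2 − 20) = -505/8.
[MB_2B_3] = ½·((-59/20)·(11−(-7/2)) + (-3)·(-7/2−(247/40)) + 5·(247/40−11)) = ½·(-1711/40 + 1161/40 − 193/8) = -303/16, so the B_1-coordinate is (-303/16)/(-505/8) = 3/10.
[B_1MB_3] = ½·((-19/2)·(247/40−(-7/2)) + (-59/20)·(-7/2−7) + 5·(7−(247/40))) = ½·(-7353/80 + 1239/40 + 33/8) = -909/32, so the B_2-coordinate is 9/20.
[B_1B_2M] = ½·((-19/2)·(11−(247/40)) + (-3)·(247/40−7) + (-59/20)·(7−11)) = ½·(-3667/80 + 99/40 + 59/5) = -505/32, so the B_3-coordinate is 1/4.
Check: 3/10 + 9/20 + 1/4 = 1.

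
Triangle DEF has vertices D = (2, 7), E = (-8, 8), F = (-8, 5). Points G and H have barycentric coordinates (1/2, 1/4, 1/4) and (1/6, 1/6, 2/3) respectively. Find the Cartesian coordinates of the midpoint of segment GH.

Barycentric coordinates of the midpoint are the average: (1/3, 5/24, 11/24).
Converting: (1/3)·D + (5/24)·E + (11/24)·F = (-14/3, 151/24).

(-14/3, 151/24)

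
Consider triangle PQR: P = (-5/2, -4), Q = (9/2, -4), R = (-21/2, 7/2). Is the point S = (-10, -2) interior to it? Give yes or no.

Barycentric coordinates of S: (3/2, -23/30, 4/15).
The three coordinates are positive, negative, positive; a point is interior exactly when all three are positive.

no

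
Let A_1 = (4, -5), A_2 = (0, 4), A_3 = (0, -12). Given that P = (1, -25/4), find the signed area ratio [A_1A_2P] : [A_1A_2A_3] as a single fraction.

1/2

[A_1A_2A_3] = ½·(4·(4−(-12)) + 0·(-12−(-5)) + 0·(-5−4)) = ½·(64 + 0 + 0) = 32.
[A_1A_2P] = ½·(4·(4−(-25/4)) + 0·(-25/4−(-5)) + 1·(-5−4)) = ½·(41 + 0 − 9) = 16, so the ratio is 16/32 = 1/2.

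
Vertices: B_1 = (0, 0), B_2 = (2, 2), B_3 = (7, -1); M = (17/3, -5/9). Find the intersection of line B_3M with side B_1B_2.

(1, 1)

Barycentric coordinates of M with respect to B_1B_2B_3: (1/9, 1/9, 7/9).
On side B_1B_2 the B_3-coordinate is zero; dropping M's B_3-weight 7/9 and renormalizing the remaining 1/9 : 1/9 gives weights 1/2, 1/2 on B_1, B_2.
N = (1/2)·(0, 0) + (1/2)·(2, 2) = (1, 1).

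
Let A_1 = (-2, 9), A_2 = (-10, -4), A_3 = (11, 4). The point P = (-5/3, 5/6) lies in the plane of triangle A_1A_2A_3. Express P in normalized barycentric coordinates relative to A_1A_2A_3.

Signed area of the reference triangle: [A_1A_2A_3] = ½·((-2)·(-4−4) + (-10)·(4−9) + 11·(9−(-4))) = ½·(16 + 50 + 143) = 209/2.
[PA_2A_3] = ½·((-5/3)·(-4−4) + (-10)·(4−(5/6)) + 11·(5/6−(-4))) = ½·(40/3 − 95/3 + 319/6) = 209/12, so the A_1-coordinate is (209/12)/(209/2) = 1/6.
[A_1PA_3] = ½·((-2)·(5/6−4) + (-5/3)·(4−9) + 11·(9−(5/6))) = ½·(19/3 + 25/3 + 539/6) = 209/4, so the A_2-coordinate is 1/2.
[A_1A_2P] = ½·((-2)·(-4−(5/6)) + (-10)·(5/6−9) + (-5/3)·(9−(-4))) = ½·(29/3 + 245/3 − 65/3) = 209/6, so the A_3-coordinate is 1/3.
Check: 1/6 + 1/2 + 1/3 = 1.

(1/6, 1/2, 1/3)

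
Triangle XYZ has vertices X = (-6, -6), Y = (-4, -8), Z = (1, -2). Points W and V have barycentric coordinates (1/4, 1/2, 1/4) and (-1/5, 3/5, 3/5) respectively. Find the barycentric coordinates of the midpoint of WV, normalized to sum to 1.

(1/40, 11/20, 17/40)

Since both coordinate triples sum to 1, the midpoint's barycentrics are the componentwise average.
(1/4+-1/5)/2 = 1/40; similarly 11/20 and 17/40.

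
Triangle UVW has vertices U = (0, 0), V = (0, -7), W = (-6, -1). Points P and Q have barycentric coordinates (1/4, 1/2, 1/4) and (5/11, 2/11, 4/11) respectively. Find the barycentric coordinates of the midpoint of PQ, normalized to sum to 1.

Since both coordinate triples sum to 1, the midpoint's barycentrics are the componentwise average.
(1/4+5/11)/2 = 31/88; similarly 15/44 and 27/88.

(31/88, 15/44, 27/88)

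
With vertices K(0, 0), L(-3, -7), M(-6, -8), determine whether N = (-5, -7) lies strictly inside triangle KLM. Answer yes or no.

Barycentric coordinates of N: (1/9, 1/9, 7/9).
The three coordinates are positive, positive, positive; a point is interior exactly when all three are positive.

yes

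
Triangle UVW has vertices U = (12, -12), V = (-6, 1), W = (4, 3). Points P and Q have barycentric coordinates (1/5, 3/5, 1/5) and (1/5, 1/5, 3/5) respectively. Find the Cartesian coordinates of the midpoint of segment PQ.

(8/5, -4/5)

Barycentric coordinates of the midpoint are the average: (1/5, 2/5, 2/5).
Converting: (1/5)·U + (2/5)·V + (2/5)·W = (8/5, -4/5).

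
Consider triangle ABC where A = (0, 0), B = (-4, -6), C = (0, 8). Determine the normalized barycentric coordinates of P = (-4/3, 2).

Signed area of the reference triangle: [ABC] = ½·(0·(-6−8) + (-4)·(8−0) + 0·(0−(-6))) = ½·(0 − 32 + 0) = -16.
[PBC] = ½·((-4/3)·(-6−8) + (-4)·(8−2) + 0·(2−(-6))) = ½·(56/3 − 24 + 0) = -8/3, so the A-coordinate is (-8/3)/(-16) = 1/6.
[APC] = ½·(0·(2−8) + (-4/3)·(8−0) + 0·(0−2)) = ½·(0 − 32/3 + 0) = -16/3, so the B-coordinate is 1/3.
[ABP] = ½·(0·(-6−2) + (-4)·(2−0) + (-4/3)·(0−(-6))) = ½·(0 − 8 − 8) = -8, so the C-coordinate is 1/2.

(1/6, 1/3, 1/2)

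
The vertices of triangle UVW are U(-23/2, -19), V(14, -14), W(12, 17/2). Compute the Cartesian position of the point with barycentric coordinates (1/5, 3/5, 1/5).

P = (1/5)·U + (3/5)·V + (1/5)·W.
x-coordinate: (1/5)·(-23/2) + (3/5)·14 + (1/5)·12 = 17/2.
y-coordinate: (1/5)·(-19) + (3/5)·(-14) + (1/5)·(17/2) = -21/2.

(17/2, -21/2)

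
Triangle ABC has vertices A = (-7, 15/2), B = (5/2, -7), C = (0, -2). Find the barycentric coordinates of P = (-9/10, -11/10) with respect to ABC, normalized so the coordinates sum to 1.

(1/5, 1/5, 3/5)

Signed area of the reference triangle: [ABC] = ½·((-7)·(-7−(-2)) + (5/2)·(-2−(15/2)) + 0·(15/2−(-7))) = ½·(35 − 95/4 + 0) = 45/8.
[PBC] = ½·((-9/10)·(-7−(-2)) + (5/2)·(-2−(-11/10)) + 0·(-11/10−(-7))) = ½·(9/2 − 9/4 + 0) = 9/8, so the A-coordinate is (9/8)/(45/8) = 1/5.
[APC] = ½·((-7)·(-11/10−(-2)) + (-9/10)·(-2−(15/2)) + 0·(15/2−(-11/10))) = ½·(-63/10 + 171/20 + 0) = 9/8, so the B-coordinate is 1/5.
[ABP] = ½·((-7)·(-7−(-11/10)) + (5/2)·(-11/10−(15/2)) + (-9/10)·(15/2−(-7))) = ½·(413/10 − 43/2 − 261/20) = 27/8, so the C-coordinate is 3/5.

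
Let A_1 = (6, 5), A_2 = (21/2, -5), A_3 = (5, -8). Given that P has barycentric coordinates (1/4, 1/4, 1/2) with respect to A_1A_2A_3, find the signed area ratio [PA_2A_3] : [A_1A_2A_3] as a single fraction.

The signed ratio [PA_2A_3]/[A_1A_2A_3] equals the barycentric coordinate of P at vertex A_1, which is 1/4.

1/4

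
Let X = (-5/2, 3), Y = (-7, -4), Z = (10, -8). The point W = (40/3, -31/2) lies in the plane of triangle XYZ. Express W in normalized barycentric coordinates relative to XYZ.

(-5/6, 5/12, 17/12)

Signed area of the reference triangle: [XYZ] = ½·((-5/2)·(-4−(-8)) + (-7)·(-8−3) + 10·(3−(-4))) = ½·(-10 + 77 + 70) = 137/2.
[WYZ] = ½·((40/3)·(-4−(-8)) + (-7)·(-8−(-31/2)) + 10·(-31/2−(-4))) = ½·(160/3 − 105/2 − 115) = -685/12, so the X-coordinate is (-685/12)/(137/2) = -5/6.
[XWZ] = ½·((-5/2)·(-31/2−(-8)) + (40/3)·(-8−3) + 10·(3−(-31/2))) = ½·(75/4 − 440/3 + 185) = 685/24, so the Y-coordinate is 5/12.
[XYW] = ½·((-5/2)·(-4−(-31/2)) + (-7)·(-31/2−3) + (40/3)·(3−(-4))) = ½·(-115/4 + 259/2 + 280/3) = 2329/24, so the Z-coordinate is 17/12.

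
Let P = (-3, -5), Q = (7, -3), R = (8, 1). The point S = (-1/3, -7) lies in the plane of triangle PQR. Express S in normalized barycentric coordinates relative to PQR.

Signed area of the reference triangle: [PQR] = ½·((-3)·(-3−1) + 7·(1−(-5)) + 8·(-5−(-3))) = ½·(12 + 42 − 16) = 19.
[SQR] = ½·((-1/3)·(-3−1) + 7·(1−(-7)) + 8·(-7−(-3))) = ½·(4/3 + 56 − 32) = 38/3, so the P-coordinate is (38/3)/19 = 2/3.
[PSR] = ½·((-3)·(-7−1) + (-1/3)·(1−(-5)) + 8·(-5−(-7))) = ½·(24 − 2 + 16) = 19, so the Q-coordinate is 1.
[PQS] = ½·((-3)·(-3−(-7)) + 7·(-7−(-5)) + (-1/3)·(-5−(-3))) = ½·(-12 − 14 + 2/3) = -38/3, so the R-coordinate is -2/3.
Check: 2/3 + 1 − 2/3 = 1.

(2/3, 1, -2/3)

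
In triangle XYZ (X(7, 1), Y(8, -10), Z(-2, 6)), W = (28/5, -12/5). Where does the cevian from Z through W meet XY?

Barycentric coordinates of W with respect to XYZ: (2/5, 2/5, 1/5).
On side XY the Z-coordinate is zero; dropping W's Z-weight 1/5 and renormalizing the remaining 2/5 : 2/5 gives weights 1/2, 1/2 on X, Y.
V = (1/2)·(7, 1) + (1/2)·(8, -10) = (15/2, -9/2).

(15/2, -9/2)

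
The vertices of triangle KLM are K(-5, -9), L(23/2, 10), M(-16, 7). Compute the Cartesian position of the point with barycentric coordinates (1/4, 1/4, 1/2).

N = (1/4)·K + (1/4)·L + (1/2)·M.
x-coordinate: (1/4)·(-5) + (1/4)·(23/2) + (1/2)·(-16) = -51/8.
y-coordinate: (1/4)·(-9) + (1/4)·10 + (1/2)·7 = 15/4.

(-51/8, 15/4)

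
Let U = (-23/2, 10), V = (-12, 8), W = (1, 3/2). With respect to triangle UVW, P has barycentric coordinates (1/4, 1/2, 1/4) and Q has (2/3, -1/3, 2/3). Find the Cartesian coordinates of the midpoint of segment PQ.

Barycentric coordinates of the midpoint are the average: (11/24, 1/12, 11/24).
Converting: (11/24)·U + (1/12)·V + (11/24)·W = (-93/16, 95/16).

(-93/16, 95/16)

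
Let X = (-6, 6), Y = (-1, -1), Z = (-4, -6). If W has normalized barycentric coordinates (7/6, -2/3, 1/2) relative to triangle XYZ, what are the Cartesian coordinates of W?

W = (7/6)·X + (-2/3)·Y + (1/2)·Z.
x-coordinate: (7/6)·(-6) + (-2/3)·(-1) + (1/2)·(-4) = -25/3.
y-coordinate: (7/6)·6 + (-2/3)·(-1) + (1/2)·(-6) = 14/3.

(-25/3, 14/3)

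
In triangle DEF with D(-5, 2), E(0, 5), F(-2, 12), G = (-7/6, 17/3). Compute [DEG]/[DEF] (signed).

1/6

[DEF] = ½·((-5)·(5−12) + 0·(12−2) + (-2)·(2−5)) = ½·(35 + 0 + 6) = 41/2.
[DEG] = ½·((-5)·(5−(17/3)) + 0·(17/3−2) + (-7/6)·(2−5)) = ½·(10/3 + 0 + 7/2) = 41/12, so the ratio is (41/12)/(41/2) = 1/6.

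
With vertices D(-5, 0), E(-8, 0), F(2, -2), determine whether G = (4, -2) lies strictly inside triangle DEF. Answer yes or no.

Barycentric coordinates of G: (2/3, -2/3, 1).
The three coordinates are positive, negative, positive; a point is interior exactly when all three are positive.

no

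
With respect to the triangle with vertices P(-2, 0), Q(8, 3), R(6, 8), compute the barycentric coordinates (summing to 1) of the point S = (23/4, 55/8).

Signed area of the reference triangle: [PQR] = ½·((-2)·(3−8) + 8·(8−0) + 6·(0−3)) = ½·(10 + 64 − 18) = 28.
[SQR] = ½·((23/4)·(3−8) + 8·(8−(55/8)) + 6·(55/8−3)) = ½·(-115/4 + 9 + 93/4) = 7/4, so the P-coordinate is (7/4)/28 = 1/16.
[PSR] = ½·((-2)·(55/8−8) + (23/4)·(8−0) + 6·(0−(55/8))) = ½·(9/4 + 46 − 165/4) = 7/2, so the Q-coordinate is 1/8.
[PQS] = ½·((-2)·(3−(55/8)) + 8·(55/8−0) + (23/4)·(0−3)) = ½·(31/4 + 55 − 69/4) = 91/4, so the R-coordinate is 13/16.
Check: 1/16 + 1/8 + 13/16 = 1.

(1/16, 1/8, 13/16)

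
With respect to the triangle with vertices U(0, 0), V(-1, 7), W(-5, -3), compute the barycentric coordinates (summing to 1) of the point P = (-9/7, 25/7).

(2/7, 4/7, 1/7)

Signed area of the reference triangle: [UVW] = ½·(0·(7−(-3)) + (-1)·(-3−0) + (-5)·(0−7)) = ½·(0 + 3 + 35) = 19.
[PVW] = ½·((-9/7)·(7−(-3)) + (-1)·(-3−(25/7)) + (-5)·(25/7−7)) = ½·(-90/7 + 46/7 + 120/7) = 38/7, so the U-coordinate is (38/7)/19 = 2/7.
[UPW] = ½·(0·(25/7−(-3)) + (-9/7)·(-3−0) + (-5)·(0−(25/7))) = ½·(0 + 27/7 + 125/7) = 76/7, so the V-coordinate is 4/7.
[UVP] = ½·(0·(7−(25/7)) + (-1)·(25/7−0) + (-9/7)·(0−7)) = ½·(0 − 25/7 + 9) = 19/7, so the W-coordinate is 1/7.
Check: 2/7 + 4/7 + 1/7 = 1.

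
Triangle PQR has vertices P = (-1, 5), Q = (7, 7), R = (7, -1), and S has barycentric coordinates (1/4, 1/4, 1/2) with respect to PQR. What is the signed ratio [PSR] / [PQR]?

The signed ratio [PSR]/[PQR] equals the barycentric coordinate of S at vertex Q, which is 1/4.

1/4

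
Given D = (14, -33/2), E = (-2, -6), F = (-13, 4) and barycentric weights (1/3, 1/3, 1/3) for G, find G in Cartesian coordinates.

(-1/3, -37/6)

G = (1/3)·D + (1/3)·E + (1/3)·F.
x-coordinate: (1/3)·14 + (1/3)·(-2) + (1/3)·(-13) = -1/3.
y-coordinate: (1/3)·(-33/2) + (1/3)·(-6) + (1/3)·4 = -37/6.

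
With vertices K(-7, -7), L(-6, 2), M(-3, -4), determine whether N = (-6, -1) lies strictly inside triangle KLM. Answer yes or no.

Barycentric coordinates of N: (3/11, 7/11, 1/11).
The three coordinates are positive, positive, positive; a point is interior exactly when all three are positive.

yes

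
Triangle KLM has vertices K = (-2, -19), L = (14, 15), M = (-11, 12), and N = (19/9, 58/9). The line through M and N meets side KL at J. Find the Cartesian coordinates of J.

Barycentric coordinates of N with respect to KLM: (2/9, 4/9, 1/3).
On side KL the M-coordinate is zero; dropping N's M-weight 1/3 and renormalizing the remaining 2/9 : 4/9 gives weights 1/3, 2/3 on K, L.
J = (1/3)·(-2, -19) + (2/3)·(14, 15) = (26/3, 11/3).

(26/3, 11/3)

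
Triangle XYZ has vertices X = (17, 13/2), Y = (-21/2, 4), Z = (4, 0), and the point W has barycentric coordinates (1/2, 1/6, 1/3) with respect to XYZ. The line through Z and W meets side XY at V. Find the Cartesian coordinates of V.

Line ZW meets XY where the Z-coordinate vanishes; zeroing W's Z-weight and renormalizing leaves X, Y-weights 1/2 : 1/6 → (3/4, 1/4).
So V = (3/4)·X + (1/4)·Y = (81/8, 47/8).

(81/8, 47/8)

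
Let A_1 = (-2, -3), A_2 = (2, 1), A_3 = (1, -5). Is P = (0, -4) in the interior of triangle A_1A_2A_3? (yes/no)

yes

Barycentric coordinates of P: (7/20, 1/20, 3/5).
The three coordinates are positive, positive, positive; a point is interior exactly when all three are positive.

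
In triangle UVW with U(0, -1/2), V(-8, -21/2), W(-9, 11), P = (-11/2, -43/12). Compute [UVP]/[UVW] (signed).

1/6

[UVW] = ½·(0·(-21/2−11) + (-8)·(11−(-1/2)) + (-9)·(-1/2−(-21/2))) = ½·(0 − 92 − 90) = -91.
[UVP] = ½·(0·(-21/2−(-43/12)) + (-8)·(-43/12−(-1/2)) + (-11/2)·(-1/2−(-21/2))) = ½·(0 + 74/3 − 55) = -91/6, so the ratio is (-91/6)/(-91) = 1/6.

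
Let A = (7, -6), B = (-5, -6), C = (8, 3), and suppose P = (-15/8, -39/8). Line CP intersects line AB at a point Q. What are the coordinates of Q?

(-23/7, -6)

Barycentric coordinates of P with respect to ABC: (1/8, 3/4, 1/8).
On side AB the C-coordinate is zero; dropping P's C-weight 1/8 and renormalizing the remaining 1/8 : 3/4 gives weights 1/7, 6/7 on A, B.
Q = (1/7)·(7, -6) + (6/7)·(-5, -6) = (-23/7, -6).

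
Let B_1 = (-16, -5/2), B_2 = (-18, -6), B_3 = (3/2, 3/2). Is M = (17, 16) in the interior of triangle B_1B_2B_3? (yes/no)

Barycentric coordinates of M: (222/71, -767/213, 314/213).
The three coordinates are positive, negative, positive; a point is interior exactly when all three are positive.

no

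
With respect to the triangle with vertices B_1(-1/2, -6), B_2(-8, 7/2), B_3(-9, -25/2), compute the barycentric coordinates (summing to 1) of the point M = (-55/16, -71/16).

(5/8, 1/4, 1/8)

Signed area of the reference triangle: [B_1B_2B_3] = ½·((-1/2)·(7/2−(-25/2)) + (-8)·(-25/2−(-6)) + (-9)·(-6−(7/2))) = ½·(-8 + 52 + 171/2) = 259/4.
[MB_2B_3] = ½·((-55/16)·(7/2−(-25/2)) + (-8)·(-25/2−(-71/16)) + (-9)·(-71/16−(7/2))) = ½·(-55 + 129/2 + 1143/16) = 1295/32, so the B_1-coordinate is (1295/32)/(259/4) = 5/8.
[B_1MB_3] = ½·((-1/2)·(-71/16−(-25/2)) + (-55/16)·(-25/2−(-6)) + (-9)·(-6−(-71/16))) = ½·(-129/32 + 715/32 + 225/16) = 259/16, so the B_2-coordinate is 1/4.
[B_1B_2M] = ½·((-1/2)·(7/2−(-71/16)) + (-8)·(-71/16−(-6)) + (-55/16)·(-6−(7/2))) = ½·(-127/32 − 25/2 + 1045/32) = 259/32, so the B_3-coordinate is 1/8.
Check: 5/8 + 1/4 + 1/8 = 1.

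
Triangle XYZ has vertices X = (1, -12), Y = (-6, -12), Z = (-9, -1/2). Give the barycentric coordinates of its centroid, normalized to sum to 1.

The centroid is the average of the vertices, so each weight is 1/3.

(1/3, 1/3, 1/3)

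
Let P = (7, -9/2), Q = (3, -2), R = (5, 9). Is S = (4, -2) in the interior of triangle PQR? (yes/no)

yes

Barycentric coordinates of S: (11/49, 71/98, 5/98).
The three coordinates are positive, positive, positive; a point is interior exactly when all three are positive.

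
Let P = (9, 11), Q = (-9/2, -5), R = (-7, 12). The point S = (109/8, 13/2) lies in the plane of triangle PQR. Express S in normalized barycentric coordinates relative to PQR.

(5/4, 1/4, -1/2)

Signed area of the reference triangle: [PQR] = ½·(9·(-5−12) + (-9/2)·(12−11) + (-7)·(11−(-5))) = ½·(-153 − 9/2 − 112) = -539/4.
[SQR] = ½·((109/8)·(-5−12) + (-9/2)·(12−(13/2)) + (-7)·(13/2−(-5))) = ½·(-1853/8 − 99/4 − 161/2) = -2695/16, so the P-coordinate is (-2695/16)/(-539/4) = 5/4.
[PSR] = ½·(9·(13/2−12) + (109/8)·(12−11) + (-7)·(11−(13/2))) = ½·(-99/2 + 109/8 − 63/2) = -539/16, so the Q-coordinate is 1/4.
[PQS] = ½·(9·(-5−(13/2)) + (-9/2)·(13/2−11) + (109/8)·(11−(-5))) = ½·(-207/2 + 81/4 + 218) = 539/8, so the R-coordinate is -1/2.
Check: 5/4 + 1/4 − 1/2 = 1.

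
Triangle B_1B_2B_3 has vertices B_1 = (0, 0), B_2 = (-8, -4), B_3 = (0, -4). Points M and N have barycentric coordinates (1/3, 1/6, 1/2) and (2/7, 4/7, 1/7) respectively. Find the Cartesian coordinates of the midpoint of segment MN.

Barycentric coordinates of the midpoint are the average: (13/42, 31/84, 9/28).
Converting: (13/42)·B_1 + (31/84)·B_2 + (9/28)·B_3 = (-62/21, -58/21).

(-62/21, -58/21)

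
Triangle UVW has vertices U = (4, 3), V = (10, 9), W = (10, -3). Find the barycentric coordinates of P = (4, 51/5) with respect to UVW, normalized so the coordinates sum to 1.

(1, 3/5, -3/5)

Signed area of the reference triangle: [UVW] = ½·(4·(9−(-3)) + 10·(-3−3) + 10·(3−9)) = ½·(48 − 60 − 60) = -36.
[PVW] = ½·(4·(9−(-3)) + 10·(-3−(51/5)) + 10·(51/5−9)) = ½·(48 − 132 + 12) = -36, so the U-coordinate is (-36)/(-36) = 1.
[UPW] = ½·(4·(51/5−(-3)) + 4·(-3−3) + 10·(3−(51/5))) = ½·(264/5 − 24 − 72) = -108/5, so the V-coordinate is 3/5.
[UVP] = ½·(4·(9−(51/5)) + 10·(51/5−3) + 4·(3−9)) = ½·(-24/5 + 72 − 24) = 108/5, so the W-coordinate is -3/5.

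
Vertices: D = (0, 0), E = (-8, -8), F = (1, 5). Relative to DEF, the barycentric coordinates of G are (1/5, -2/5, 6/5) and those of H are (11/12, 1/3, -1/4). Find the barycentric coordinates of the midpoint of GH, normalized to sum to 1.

Since both coordinate triples sum to 1, the midpoint's barycentrics are the componentwise average.
(1/5+11/12)/2 = 67/120; similarly -1/30 and 19/40.

(67/120, -1/30, 19/40)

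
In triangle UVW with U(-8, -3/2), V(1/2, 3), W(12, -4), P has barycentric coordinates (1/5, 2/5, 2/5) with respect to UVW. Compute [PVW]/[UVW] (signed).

1/5

The signed ratio [PVW]/[UVW] equals the barycentric coordinate of P at vertex U, which is 1/5.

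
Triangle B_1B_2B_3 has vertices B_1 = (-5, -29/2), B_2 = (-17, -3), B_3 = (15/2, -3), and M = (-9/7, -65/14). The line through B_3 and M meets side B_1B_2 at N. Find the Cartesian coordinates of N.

(-13, -41/6)

Barycentric coordinates of M with respect to B_1B_2B_3: (1/7, 2/7, 4/7).
On side B_1B_2 the B_3-coordinate is zero; dropping M's B_3-weight 4/7 and renormalizing the remaining 1/7 : 2/7 gives weights 1/3, 2/3 on B_1, B_2.
N = (1/3)·(-5, -29/2) + (2/3)·(-17, -3) = (-13, -41/6).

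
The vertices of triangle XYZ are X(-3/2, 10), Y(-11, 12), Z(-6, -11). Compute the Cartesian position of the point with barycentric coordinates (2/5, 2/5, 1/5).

W = (2/5)·X + (2/5)·Y + (1/5)·Z.
x-coordinate: (2/5)·(-3/2) + (2/5)·(-11) + (1/5)·(-6) = -31/5.
y-coordinate: (2/5)·10 + (2/5)·12 + (1/5)·(-11) = 33/5.

(-31/5, 33/5)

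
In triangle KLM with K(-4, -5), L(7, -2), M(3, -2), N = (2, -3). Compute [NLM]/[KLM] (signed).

1/3

[KLM] = ½·((-4)·(-2−(-2)) + 7·(-2−(-5)) + 3·(-5−(-2))) = ½·(0 + 21 − 9) = 6.
[NLM] = ½·(2·(-2−(-2)) + 7·(-2−(-3)) + 3·(-3−(-2))) = ½·(0 + 7 − 3) = 2, so the ratio is 2/6 = 1/3.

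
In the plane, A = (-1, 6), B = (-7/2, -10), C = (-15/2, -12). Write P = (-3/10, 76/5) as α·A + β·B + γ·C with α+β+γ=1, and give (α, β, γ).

(8/5, -4/5, 1/5)

Signed area of the reference triangle: [ABC] = ½·((-1)·(-10−(-12)) + (-7/2)·(-12−6) + (-15/2)·(6−(-10))) = ½·(-2 + 63 − 120) = -59/2.
[PBC] = ½·((-3/10)·(-10−(-12)) + (-7/2)·(-12−(76/5)) + (-15/2)·(76/5−(-10))) = ½·(-3/5 + 476/5 − 189) = -236/5, so the A-coordinate is (-236/5)/(-59/2) = 8/5.
[APC] = ½·((-1)·(76/5−(-12)) + (-3/10)·(-12−6) + (-15/2)·(6−(76/5))) = ½·(-136/5 + 27/5 + 69) = 118/5, so the B-coordinate is -4/5.
[ABP] = ½·((-1)·(-10−(76/5)) + (-7/2)·(76/5−6) + (-3/10)·(6−(-10))) = ½·(126/5 − 161/5 − 24/5) = -59/10, so the C-coordinate is 1/5.
Check: 8/5 − 4/5 + 1/5 = 1.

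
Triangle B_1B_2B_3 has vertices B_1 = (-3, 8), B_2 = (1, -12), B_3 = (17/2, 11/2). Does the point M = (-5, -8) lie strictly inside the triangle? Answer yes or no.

Barycentric coordinates of M: (27/44, 189/220, -26/55).
The three coordinates are positive, positive, negative; a point is interior exactly when all three are positive.

no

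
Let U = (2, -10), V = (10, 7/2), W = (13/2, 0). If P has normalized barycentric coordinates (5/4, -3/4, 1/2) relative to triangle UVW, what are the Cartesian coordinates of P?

P = (5/4)·U + (-3/4)·V + (1/2)·W.
x-coordinate: (5/4)·2 + (-3/4)·10 + (1/2)·(13/2) = -7/4.
y-coordinate: (5/4)·(-10) + (-3/4)·(7/2) + (1/2)·0 = -121/8.

(-7/4, -121/8)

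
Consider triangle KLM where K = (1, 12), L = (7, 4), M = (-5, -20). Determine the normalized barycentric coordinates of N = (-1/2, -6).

(1/4, 1/4, 1/2)

Signed area of the reference triangle: [KLM] = ½·(1·(4−(-20)) + 7·(-20−12) + (-5)·(12−4)) = ½·(24 − 224 − 40) = -120.
[NLM] = ½·((-1/2)·(4−(-20)) + 7·(-20−(-6)) + (-5)·(-6−4)) = ½·(-12 − 98 + 50) = -30, so the K-coordinate is (-30)/(-120) = 1/4.
[KNM] = ½·(1·(-6−(-20)) + (-1/2)·(-20−12) + (-5)·(12−(-6))) = ½·(14 + 16 − 90) = -30, so the L-coordinate is 1/4.
[KLN] = ½·(1·(4−(-6)) + 7·(-6−12) + (-1/2)·(12−4)) = ½·(10 − 126 − 4) = -60, so the M-coordinate is 1/2.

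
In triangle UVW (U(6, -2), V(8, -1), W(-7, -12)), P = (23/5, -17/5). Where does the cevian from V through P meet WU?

Barycentric coordinates of P with respect to UVW: (1/5, 3/5, 1/5).
On side WU the V-coordinate is zero; dropping P's V-weight 3/5 and renormalizing the remaining 1/5 : 1/5 gives weights 1/2, 1/2 on W, U.
Q = (1/2)·(-7, -12) + (1/2)·(6, -2) = (-1/2, -7).

(-1/2, -7)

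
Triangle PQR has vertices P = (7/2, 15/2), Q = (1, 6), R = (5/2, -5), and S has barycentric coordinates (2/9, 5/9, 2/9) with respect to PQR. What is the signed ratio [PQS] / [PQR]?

2/9

The signed ratio [PQS]/[PQR] equals the barycentric coordinate of S at vertex R, which is 2/9.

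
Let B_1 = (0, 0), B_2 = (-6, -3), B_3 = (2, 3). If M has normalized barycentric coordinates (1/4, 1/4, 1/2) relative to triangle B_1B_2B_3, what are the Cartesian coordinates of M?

(-1/2, 3/4)

M = (1/4)·B_1 + (1/4)·B_2 + (1/2)·B_3.
x-coordinate: (1/4)·0 + (1/4)·(-6) + (1/2)·2 = -1/2.
y-coordinate: (1/4)·0 + (1/4)·(-3) + (1/2)·3 = 3/4.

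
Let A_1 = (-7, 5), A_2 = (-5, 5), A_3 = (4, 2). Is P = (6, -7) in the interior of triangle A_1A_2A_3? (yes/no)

Barycentric coordinates of P: (25/2, -31/2, 4).
The three coordinates are positive, negative, positive; a point is interior exactly when all three are positive.

no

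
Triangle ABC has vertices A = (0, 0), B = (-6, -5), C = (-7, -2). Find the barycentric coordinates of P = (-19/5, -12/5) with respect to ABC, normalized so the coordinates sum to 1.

(2/5, 2/5, 1/5)

Signed area of the reference triangle: [ABC] = ½·(0·(-5−(-2)) + (-6)·(-2−0) + (-7)·(0−(-5))) = ½·(0 + 12 − 35) = -23/2.
[PBC] = ½·((-19/5)·(-5−(-2)) + (-6)·(-2−(-12/5)) + (-7)·(-12/5−(-5))) = ½·(57/5 − 12/5 − 91/5) = -23/5, so the A-coordinate is (-23/5)/(-23/2) = 2/5.
[APC] = ½·(0·(-12/5−(-2)) + (-19/5)·(-2−0) + (-7)·(0−(-12/5))) = ½·(0 + 38/5 − 84/5) = -23/5, so the B-coordinate is 2/5.
[ABP] = ½·(0·(-5−(-12/5)) + (-6)·(-12/5−0) + (-19/5)·(0−(-5))) = ½·(0 + 72/5 − 19) = -23/10, so the C-coordinate is 1/5.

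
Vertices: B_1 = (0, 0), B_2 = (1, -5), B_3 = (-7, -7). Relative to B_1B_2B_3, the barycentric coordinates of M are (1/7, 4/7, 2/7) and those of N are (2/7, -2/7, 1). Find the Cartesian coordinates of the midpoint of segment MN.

(-61/14, -73/14)

Barycentric coordinates of the midpoint are the average: (3/14, 1/7, 9/14).
Converting: (3/14)·B_1 + (1/7)·B_2 + (9/14)·B_3 = (-61/14, -73/14).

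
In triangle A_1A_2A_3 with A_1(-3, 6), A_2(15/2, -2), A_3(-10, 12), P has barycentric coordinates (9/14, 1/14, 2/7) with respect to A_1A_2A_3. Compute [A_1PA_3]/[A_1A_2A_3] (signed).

The signed ratio [A_1PA_3]/[A_1A_2A_3] equals the barycentric coordinate of P at vertex A_2, which is 1/14.

1/14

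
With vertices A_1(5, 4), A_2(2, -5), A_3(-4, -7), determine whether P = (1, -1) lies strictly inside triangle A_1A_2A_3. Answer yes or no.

Barycentric coordinates of P: (13/24, 1/48, 7/16).
The three coordinates are positive, positive, positive; a point is interior exactly when all three are positive.

yes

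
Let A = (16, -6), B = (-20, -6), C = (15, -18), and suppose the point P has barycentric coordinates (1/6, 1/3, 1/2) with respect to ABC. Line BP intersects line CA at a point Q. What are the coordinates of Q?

Line BP meets CA where the B-coordinate vanishes; zeroing P's B-weight and renormalizing leaves C, A-weights 1/2 : 1/6 → (3/4, 1/4).
So Q = (3/4)·C + (1/4)·A = (61/4, -15).

(61/4, -15)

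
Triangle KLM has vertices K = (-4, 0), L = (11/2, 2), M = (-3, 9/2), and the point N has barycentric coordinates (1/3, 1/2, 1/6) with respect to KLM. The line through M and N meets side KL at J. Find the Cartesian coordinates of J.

Line MN meets KL where the M-coordinate vanishes; zeroing N's M-weight and renormalizing leaves K, L-weights 1/3 : 1/2 → (2/5, 3/5).
So J = (2/5)·K + (3/5)·L = (17/10, 6/5).

(17/10, 6/5)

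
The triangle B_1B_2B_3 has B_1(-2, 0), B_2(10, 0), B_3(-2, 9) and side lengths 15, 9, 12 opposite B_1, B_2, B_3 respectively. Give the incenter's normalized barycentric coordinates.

The incenter has barycentric coordinates proportional to the opposite side lengths: (15 : 9 : 12).
Normalizing by 15+9+12 = 36 gives (5/12, 1/4, 1/3).

(5/12, 1/4, 1/3)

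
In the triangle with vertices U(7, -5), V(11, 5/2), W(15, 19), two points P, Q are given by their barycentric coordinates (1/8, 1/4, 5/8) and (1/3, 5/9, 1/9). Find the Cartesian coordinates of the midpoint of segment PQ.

Barycentric coordinates of the midpoint are the average: (11/48, 29/72, 53/144).
Converting: (11/48)·U + (29/72)·V + (53/144)·W = (104/9, 329/48).

(104/9, 329/48)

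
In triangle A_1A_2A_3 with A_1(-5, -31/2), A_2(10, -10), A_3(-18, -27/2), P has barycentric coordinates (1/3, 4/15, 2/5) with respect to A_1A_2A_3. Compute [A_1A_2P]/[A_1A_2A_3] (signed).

2/5

The signed ratio [A_1A_2P]/[A_1A_2A_3] equals the barycentric coordinate of P at vertex A_3, which is 2/5.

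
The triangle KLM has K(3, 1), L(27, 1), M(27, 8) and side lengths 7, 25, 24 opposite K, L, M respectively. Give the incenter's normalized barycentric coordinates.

(1/8, 25/56, 3/7)

The incenter has barycentric coordinates proportional to the opposite side lengths: (7 : 25 : 24).
Normalizing by 7+25+24 = 56 gives (1/8, 25/56, 3/7).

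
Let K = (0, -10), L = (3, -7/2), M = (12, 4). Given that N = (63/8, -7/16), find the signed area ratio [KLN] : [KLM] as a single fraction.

5/8

[KLM] = ½·(0·(-7/2−4) + 3·(4−(-10)) + 12·(-10−(-7/2))) = ½·(0 + 42 − 78) = -18.
[KLN] = ½·(0·(-7/2−(-7/16)) + 3·(-7/16−(-10)) + (63/8)·(-10−(-7/2))) = ½·(0 + 459/16 − 819/16) = -45/4, so the ratio is (-45/4)/(-18) = 5/8.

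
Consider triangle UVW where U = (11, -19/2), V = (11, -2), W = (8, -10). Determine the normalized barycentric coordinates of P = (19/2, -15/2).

(1/5, 3/10, 1/2)

Signed area of the reference triangle: [UVW] = ½·(11·(-2−(-10)) + 11·(-10−(-19/2)) + 8·(-19/2−(-2))) = ½·(88 − 11/2 − 60) = 45/4.
[PVW] = ½·((19/2)·(-2−(-10)) + 11·(-10−(-15/2)) + 8·(-15/2−(-2))) = ½·(76 − 55/2 − 44) = 9/4, so the U-coordinate is (9/4)/(45/4) = 1/5.
[UPW] = ½·(11·(-15/2−(-10)) + (19/2)·(-10−(-19/2)) + 8·(-19/2−(-15/2))) = ½·(55/2 − 19/4 − 16) = 27/8, so the V-coordinate is 3/10.
[UVP] = ½·(11·(-2−(-15/2)) + 11·(-15/2−(-19/2)) + (19/2)·(-19/2−(-2))) = ½·(121/2 + 22 − 285/4) = 45/8, so the W-coordinate is 1/2.
Check: 1/5 + 3/10 + 1/2 = 1.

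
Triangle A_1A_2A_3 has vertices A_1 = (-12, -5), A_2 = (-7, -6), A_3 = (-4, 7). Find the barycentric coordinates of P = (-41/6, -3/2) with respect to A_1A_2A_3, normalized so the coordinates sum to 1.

(1/6, 1/2, 1/3)

Signed area of the reference triangle: [A_1A_2A_3] = ½·((-12)·(-6−7) + (-7)·(7−(-5)) + (-4)·(-5−(-6))) = ½·(156 − 84 − 4) = 34.
[PA_2A_3] = ½·((-41/6)·(-6−7) + (-7)·(7−(-3/2)) + (-4)·(-3/2−(-6))) = ½·(533/6 − 119/2 − 18) = 17/3, so the A_1-coordinate is (17/3)/34 = 1/6.
[A_1PA_3] = ½·((-12)·(-3/2−7) + (-41/6)·(7−(-5)) + (-4)·(-5−(-3/2))) = ½·(102 − 82 + 14) = 17, so the A_2-coordinate is 1/2.
[A_1A_2P] = ½·((-12)·(-6−(-3/2)) + (-7)·(-3/2−(-5)) + (-41/6)·(-5−(-6))) = ½·(54 − 49/2 − 41/6) = 34/3, so the A_3-coordinate is 1/3.
Check: 1/6 + 1/2 + 1/3 = 1.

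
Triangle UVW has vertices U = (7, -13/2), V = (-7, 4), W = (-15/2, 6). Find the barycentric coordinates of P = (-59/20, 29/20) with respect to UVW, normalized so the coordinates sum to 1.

Signed area of the reference triangle: [UVW] = ½·(7·(4−6) + (-7)·(6−(-13/2)) + (-15/2)·(-13/2−4)) = ½·(-14 − 175/2 + 315/4) = -91/8.
[PVW] = ½·((-59/20)·(4−6) + (-7)·(6−(29/20)) + (-15/2)·(29/20−4)) = ½·(59/10 − 637/20 + 153/8) = -273/80, so the U-coordinate is (-273/80)/(-91/8) = 3/10.
[UPW] = ½·(7·(29/20−6) + (-59/20)·(6−(-13/2)) + (-15/2)·(-13/2−(29/20))) = ½·(-637/20 − 295/8 + 477/8) = -91/20, so the V-coordinate is 2/5.
[UVP] = ½·(7·(4−(29/20)) + (-7)·(29/20−(-13/2)) + (-59/20)·(-13/2−4)) = ½·(357/20 − 1113/20 + 1239/40) = -273/80, so the W-coordinate is 3/10.
Check: 3/10 + 2/5 + 3/10 = 1.

(3/10, 2/5, 3/10)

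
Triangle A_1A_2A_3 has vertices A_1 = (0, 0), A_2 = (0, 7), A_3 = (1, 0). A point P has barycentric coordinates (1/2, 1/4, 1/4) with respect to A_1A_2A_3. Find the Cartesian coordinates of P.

P = (1/2)·A_1 + (1/4)·A_2 + (1/4)·A_3.
x-coordinate: (1/2)·0 + (1/4)·0 + (1/4)·1 = 1/4.
y-coordinate: (1/2)·0 + (1/4)·7 + (1/4)·0 = 7/4.

(1/4, 7/4)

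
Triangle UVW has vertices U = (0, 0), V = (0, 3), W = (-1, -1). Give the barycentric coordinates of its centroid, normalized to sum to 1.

(1/3, 1/3, 1/3)

The centroid is the average of the vertices, so each weight is 1/3.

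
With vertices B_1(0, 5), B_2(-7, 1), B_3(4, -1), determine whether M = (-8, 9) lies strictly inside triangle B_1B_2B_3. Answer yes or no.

no

Barycentric coordinates of M: (43/29, 16/29, -30/29).
The three coordinates are positive, positive, negative; a point is interior exactly when all three are positive.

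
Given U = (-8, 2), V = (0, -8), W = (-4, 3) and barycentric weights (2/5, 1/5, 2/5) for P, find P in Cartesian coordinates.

P = (2/5)·U + (1/5)·V + (2/5)·W.
x-coordinate: (2/5)·(-8) + (1/5)·0 + (2/5)·(-4) = -24/5.
y-coordinate: (2/5)·2 + (1/5)·(-8) + (2/5)·3 = 2/5.

(-24/5, 2/5)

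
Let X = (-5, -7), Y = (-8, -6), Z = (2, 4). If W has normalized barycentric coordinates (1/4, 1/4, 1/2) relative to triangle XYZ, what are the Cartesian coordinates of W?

(-9/4, -5/4)

W = (1/4)·X + (1/4)·Y + (1/2)·Z.
x-coordinate: (1/4)·(-5) + (1/4)·(-8) + (1/2)·2 = -9/4.
y-coordinate: (1/4)·(-7) + (1/4)·(-6) + (1/2)·4 = -5/4.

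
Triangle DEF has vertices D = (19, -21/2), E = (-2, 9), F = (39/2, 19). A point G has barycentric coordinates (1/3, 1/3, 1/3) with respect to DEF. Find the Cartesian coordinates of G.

G = (1/3)·D + (1/3)·E + (1/3)·F.
x-coordinate: (1/3)·19 + (1/3)·(-2) + (1/3)·(39/2) = 73/6.
y-coordinate: (1/3)·(-21/2) + (1/3)·9 + (1/3)·19 = 35/6.

(73/6, 35/6)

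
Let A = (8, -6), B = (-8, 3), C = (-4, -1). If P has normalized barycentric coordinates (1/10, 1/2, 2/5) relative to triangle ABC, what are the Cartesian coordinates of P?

P = (1/10)·A + (1/2)·B + (2/5)·C.
x-coordinate: (1/10)·8 + (1/2)·(-8) + (2/5)·(-4) = -24/5.
y-coordinate: (1/10)·(-6) + (1/2)·3 + (2/5)·(-1) = 1/2.

(-24/5, 1/2)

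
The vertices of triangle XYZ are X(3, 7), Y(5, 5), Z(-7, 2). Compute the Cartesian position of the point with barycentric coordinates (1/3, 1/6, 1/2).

(-5/3, 25/6)

W = (1/3)·X + (1/6)·Y + (1/2)·Z.
x-coordinate: (1/3)·3 + (1/6)·5 + (1/2)·(-7) = -5/3.
y-coordinate: (1/3)·7 + (1/6)·5 + (1/2)·2 = 25/6.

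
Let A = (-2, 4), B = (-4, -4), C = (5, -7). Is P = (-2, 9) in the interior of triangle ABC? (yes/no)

Barycentric coordinates of P: (41/26, -35/78, -5/39).
The three coordinates are positive, negative, negative; a point is interior exactly when all three are positive.

no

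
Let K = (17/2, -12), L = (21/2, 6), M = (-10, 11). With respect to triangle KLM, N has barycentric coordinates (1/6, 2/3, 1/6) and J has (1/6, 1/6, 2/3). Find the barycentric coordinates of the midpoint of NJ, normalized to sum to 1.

Since both coordinate triples sum to 1, the midpoint's barycentrics are the componentwise average.
(1/6+1/6)/2 = 1/6; similarly 5/12 and 5/12.

(1/6, 5/12, 5/12)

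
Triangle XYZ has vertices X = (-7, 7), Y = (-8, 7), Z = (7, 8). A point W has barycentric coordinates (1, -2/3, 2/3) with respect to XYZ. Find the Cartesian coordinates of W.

(3, 23/3)

W = 1·X + (-2/3)·Y + (2/3)·Z.
x-coordinate: 1·(-7) + (-2/3)·(-8) + (2/3)·7 = 3.
y-coordinate: 1·7 + (-2/3)·7 + (2/3)·8 = 23/3.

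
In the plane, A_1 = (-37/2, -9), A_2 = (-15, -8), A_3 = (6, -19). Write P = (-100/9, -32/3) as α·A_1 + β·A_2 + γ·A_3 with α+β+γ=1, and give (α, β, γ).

Signed area of the reference triangle: [A_1A_2A_3] = ½·((-37/2)·(-8−(-19)) + (-15)·(-19−(-9)) + 6·(-9−(-8))) = ½·(-407/2 + 150 − 6) = -119/4.
[PA_2A_3] = ½·((-100/9)·(-8−(-19)) + (-15)·(-19−(-32/3)) + 6·(-32/3−(-8))) = ½·(-1100/9 + 125 − 16) = -119/18, so the A_1-coordinate is (-119/18)/(-119/4) = 2/9.
[A_1PA_3] = ½·((-37/2)·(-32/3−(-19)) + (-100/9)·(-19−(-9)) + 6·(-9−(-32/3))) = ½·(-925/6 + 1000/9 + 10) = -595/36, so the A_2-coordinate is 5/9.
[A_1A_2P] = ½·((-37/2)·(-8−(-32/3)) + (-15)·(-32/3−(-9)) + (-100/9)·(-9−(-8))) = ½·(-148/3 + 25 + 100/9) = -119/18, so the A_3-coordinate is 2/9.
Check: 2/9 + 5/9 + 2/9 = 1.

(2/9, 5/9, 2/9)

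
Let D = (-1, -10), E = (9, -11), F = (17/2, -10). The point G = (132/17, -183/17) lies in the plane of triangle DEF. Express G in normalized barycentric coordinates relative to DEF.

(2/17, 13/17, 2/17)

Signed area of the reference triangle: [DEF] = ½·((-1)·(-11−(-10)) + 9·(-10−(-10)) + (17/2)·(-10−(-11))) = ½·(1 + 0 + 17/2) = 19/4.
[GEF] = ½·((132/17)·(-11−(-10)) + 9·(-10−(-183/17)) + (17/2)·(-183/17−(-11))) = ½·(-132/17 + 117/17 + 2) = 19/34, so the D-coordinate is (19/34)/(19/4) = 2/17.
[DGF] = ½·((-1)·(-183/17−(-10)) + (132/17)·(-10−(-10)) + (17/2)·(-10−(-183/17))) = ½·(13/17 + 0 + 13/2) = 247/68, so the E-coordinate is 13/17.
[DEG] = ½·((-1)·(-11−(-183/17)) + 9·(-183/17−(-10)) + (132/17)·(-10−(-11))) = ½·(4/17 − 117/17 + 132/17) = 19/34, so the F-coordinate is 2/17.
Check: 2/17 + 13/17 + 2/17 = 1.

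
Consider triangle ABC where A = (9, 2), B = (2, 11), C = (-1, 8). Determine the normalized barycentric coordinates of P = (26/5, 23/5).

(3/5, 1/15, 1/3)

Signed area of the reference triangle: [ABC] = ½·(9·(11−8) + 2·(8−2) + (-1)·(2−11)) = ½·(27 + 12 + 9) = 24.
[PBC] = ½·((26/5)·(11−8) + 2·(8−(23/5)) + (-1)·(23/5−11)) = ½·(78/5 + 34/5 + 32/5) = 72/5, so the A-coordinate is (72/5)/24 = 3/5.
[APC] = ½·(9·(23/5−8) + (26/5)·(8−2) + (-1)·(2−(23/5))) = ½·(-153/5 + 156/5 + 13/5) = 8/5, so the B-coordinate is 1/15.
[ABP] = ½·(9·(11−(23/5)) + 2·(23/5−2) + (26/5)·(2−11)) = ½·(288/5 + 26/5 − 234/5) = 8, so the C-coordinate is 1/3.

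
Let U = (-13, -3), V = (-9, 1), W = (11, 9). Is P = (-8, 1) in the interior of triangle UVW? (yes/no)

yes

Barycentric coordinates of P: (1/6, 3/4, 1/12).
The three coordinates are positive, positive, positive; a point is interior exactly when all three are positive.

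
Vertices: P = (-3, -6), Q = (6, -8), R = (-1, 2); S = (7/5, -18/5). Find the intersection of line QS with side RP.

(-5/3, -2/3)

Barycentric coordinates of S with respect to PQR: (1/5, 2/5, 2/5).
On side RP the Q-coordinate is zero; dropping S's Q-weight 2/5 and renormalizing the remaining 2/5 : 1/5 gives weights 2/3, 1/3 on R, P.
T = (2/3)·(-1, 2) + (1/3)·(-3, -6) = (-5/3, -2/3).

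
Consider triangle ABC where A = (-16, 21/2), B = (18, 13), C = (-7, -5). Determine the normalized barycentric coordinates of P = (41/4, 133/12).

(1/6, 3/4, 1/12)

Signed area of the reference triangle: [ABC] = ½·((-16)·(13−(-5)) + 18·(-5−(21/2)) + (-7)·(21/2−13)) = ½·(-288 − 279 + 35/2) = -1099/4.
[PBC] = ½·((41/4)·(13−(-5)) + 18·(-5−(133/12)) + (-7)·(133/12−13)) = ½·(369/2 − 579/2 + 161/12) = -1099/24, so the A-coordinate is (-1099/24)/(-1099/4) = 1/6.
[APC] = ½·((-16)·(133/12−(-5)) + (41/4)·(-5−(21/2)) + (-7)·(21/2−(133/12))) = ½·(-772/3 − 1271/8 + 49/12) = -3297/16, so the B-coordinate is 3/4.
[ABP] = ½·((-16)·(13−(133/12)) + 18·(133/12−(21/2)) + (41/4)·(21/2−13)) = ½·(-92/3 + 21/2 − 205/8) = -1099/48, so the C-coordinate is 1/12.
Check: 1/6 + 3/4 + 1/12 = 1.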